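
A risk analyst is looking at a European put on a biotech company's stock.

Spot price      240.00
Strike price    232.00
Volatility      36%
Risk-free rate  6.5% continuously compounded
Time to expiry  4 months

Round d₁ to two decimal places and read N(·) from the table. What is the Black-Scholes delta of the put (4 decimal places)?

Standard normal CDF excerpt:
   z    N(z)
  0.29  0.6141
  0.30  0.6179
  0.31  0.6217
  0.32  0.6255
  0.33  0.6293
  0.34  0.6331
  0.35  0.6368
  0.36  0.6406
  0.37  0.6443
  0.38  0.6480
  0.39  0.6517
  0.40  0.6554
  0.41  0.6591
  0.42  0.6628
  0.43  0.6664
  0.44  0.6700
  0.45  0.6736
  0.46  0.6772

σ√T = 0.36 × 0.5774 = 0.2078
ln(S/K) + (r + σ²/2)T = ln(240/232) + (0.065 + 0.36²/2)·0.3333 = 0.0339 + 0.0433 = 0.0772
d₁ = 0.0772 / 0.2078 = 0.3713 ⇒ 0.37
N(d₁) = N(0.37) = 0.6443
Δ_put = N(d₁) − 1 = 0.6443 − 1 = -0.3557

-0.3557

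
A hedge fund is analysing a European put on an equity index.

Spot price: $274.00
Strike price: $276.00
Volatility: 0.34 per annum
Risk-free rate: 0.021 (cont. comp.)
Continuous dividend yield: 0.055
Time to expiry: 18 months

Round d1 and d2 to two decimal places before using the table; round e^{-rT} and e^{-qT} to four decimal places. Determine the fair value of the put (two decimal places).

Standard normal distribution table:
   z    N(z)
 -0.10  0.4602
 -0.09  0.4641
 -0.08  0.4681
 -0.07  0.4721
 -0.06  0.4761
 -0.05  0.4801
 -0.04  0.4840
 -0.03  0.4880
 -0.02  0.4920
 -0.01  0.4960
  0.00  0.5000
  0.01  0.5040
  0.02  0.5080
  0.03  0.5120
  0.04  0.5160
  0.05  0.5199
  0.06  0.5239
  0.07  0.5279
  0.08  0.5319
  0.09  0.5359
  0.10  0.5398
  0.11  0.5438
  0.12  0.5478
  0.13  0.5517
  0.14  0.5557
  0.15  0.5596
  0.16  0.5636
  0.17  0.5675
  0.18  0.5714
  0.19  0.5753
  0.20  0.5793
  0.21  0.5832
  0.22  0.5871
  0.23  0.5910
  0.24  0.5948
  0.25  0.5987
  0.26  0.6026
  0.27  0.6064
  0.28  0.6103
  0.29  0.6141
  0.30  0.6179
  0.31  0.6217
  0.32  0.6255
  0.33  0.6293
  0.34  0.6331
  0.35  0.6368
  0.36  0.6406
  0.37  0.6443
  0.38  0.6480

σ√T = 0.34·√1.5 = 0.4164
d₁ = [ln(274/276) + (0.021 − 0.055 + 0.34²/2)·1.5] / 0.4164 = [-0.0073 + 0.0357] / 0.4164 = 0.0683 ≈ 0.07
d₂ = d₁ − σ√T = 0.0683 − 0.4164 = -0.3481 ≈ -0.35
exp(−qT) = exp(−0.055·1.5) = 0.9208;  exp(−rT) = exp(−0.021·1.5) = 0.9690
P = 276·0.9690·N(0.35) − 274·0.9208·N(-0.07) = 276·0.9690·0.6368 − 274·0.9208·0.4721 = 170.3083 − 119.1105 = 51.1979

$51.20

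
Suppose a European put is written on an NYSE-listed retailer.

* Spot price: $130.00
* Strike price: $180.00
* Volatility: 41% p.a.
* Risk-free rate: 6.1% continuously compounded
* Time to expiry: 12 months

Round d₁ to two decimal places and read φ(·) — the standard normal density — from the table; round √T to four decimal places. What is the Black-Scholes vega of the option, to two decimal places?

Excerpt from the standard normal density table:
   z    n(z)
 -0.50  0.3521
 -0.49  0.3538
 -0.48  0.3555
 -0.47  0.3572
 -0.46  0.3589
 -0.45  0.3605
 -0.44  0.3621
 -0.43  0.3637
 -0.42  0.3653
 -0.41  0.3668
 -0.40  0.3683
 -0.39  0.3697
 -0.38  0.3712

47.07

σ√T = 0.41 × 1.0000 = 0.4100
d₁ = [ln(130/180) + (0.061 + ½·0.41²)·1] / (σ√T) = (-0.3254 + 0.1450) / 0.4100 = -0.4399 which rounds to -0.44
√T = √1 = 1.0000
φ(d₁) = φ(-0.44) = 0.3621
vega = S·φ(d₁)·√T = 130·0.3621·1.0000 = 47.0730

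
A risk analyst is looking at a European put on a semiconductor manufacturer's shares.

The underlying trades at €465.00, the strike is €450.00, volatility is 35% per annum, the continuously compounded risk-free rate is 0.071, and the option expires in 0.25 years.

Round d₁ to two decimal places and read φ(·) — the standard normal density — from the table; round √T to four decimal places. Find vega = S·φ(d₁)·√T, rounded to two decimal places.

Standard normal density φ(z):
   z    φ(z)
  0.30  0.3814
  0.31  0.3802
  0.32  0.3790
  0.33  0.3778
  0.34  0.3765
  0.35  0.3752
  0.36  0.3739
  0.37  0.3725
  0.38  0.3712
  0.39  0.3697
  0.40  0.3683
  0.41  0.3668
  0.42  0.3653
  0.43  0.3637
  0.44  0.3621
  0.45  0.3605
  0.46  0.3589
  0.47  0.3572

σ√T = 0.35 × 0.5000 = 0.1750
d₁ = [ln(465/450) + (0.071 + ½·0.35²)·0.25] / (σ√T) = (0.0328 + 0.0331) / 0.1750 = 0.3763 ≈ 0.38
√T = √0.25 = 0.5000
φ(d₁) = φ(0.38) = 0.3712
vega = S·φ(d₁)·√T = 465·0.3712·0.5000 = 86.3040

86.30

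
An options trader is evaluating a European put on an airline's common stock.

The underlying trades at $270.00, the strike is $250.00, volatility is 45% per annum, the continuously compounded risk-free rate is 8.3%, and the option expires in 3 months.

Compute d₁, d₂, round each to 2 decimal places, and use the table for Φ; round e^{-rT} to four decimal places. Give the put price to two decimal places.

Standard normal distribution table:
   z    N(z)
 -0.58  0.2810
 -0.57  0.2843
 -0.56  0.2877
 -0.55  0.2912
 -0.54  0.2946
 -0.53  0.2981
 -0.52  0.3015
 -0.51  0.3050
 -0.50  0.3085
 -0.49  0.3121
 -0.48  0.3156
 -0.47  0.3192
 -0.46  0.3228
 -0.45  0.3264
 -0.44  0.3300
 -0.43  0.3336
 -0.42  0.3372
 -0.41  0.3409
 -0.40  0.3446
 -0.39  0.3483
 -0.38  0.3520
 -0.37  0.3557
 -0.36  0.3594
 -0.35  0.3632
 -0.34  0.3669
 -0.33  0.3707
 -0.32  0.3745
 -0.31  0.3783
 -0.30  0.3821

σ√T = 0.45·√0.25 = 0.2250
d₁ = [ln(270/250) + (0.083 + 0.45²/2)·0.25] / 0.2250 = [0.0770 + 0.0461] / 0.2250 = 0.5468 ⇒ 0.55
d₂ = d₁ − σ√T = 0.5468 − 0.2250 = 0.3218 ⇒ 0.32
exp(−rT) = exp(−0.083·0.25) = 0.9795
N(−d₂) = N(-0.32) = 0.3745;  N(−d₁) = N(-0.55) = 0.2912
P = 250·0.9795·0.3745 − 270·0.2912 = 91.7057 − 78.6240 = 13.0817

$13.08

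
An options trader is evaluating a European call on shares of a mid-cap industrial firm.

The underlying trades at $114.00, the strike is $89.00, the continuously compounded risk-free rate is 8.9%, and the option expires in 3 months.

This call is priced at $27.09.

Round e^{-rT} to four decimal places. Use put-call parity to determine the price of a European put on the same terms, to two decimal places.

$0.13

exp(−rT) = exp(−0.089·0.25) = 0.9780
Put-call parity: C − P = S − K·e^(−rT) = 114 − 89·0.9780 = 114 − 87.0420 = 26.9580
P = C − (C − P) = 27.09 − (26.9580) = 0.1320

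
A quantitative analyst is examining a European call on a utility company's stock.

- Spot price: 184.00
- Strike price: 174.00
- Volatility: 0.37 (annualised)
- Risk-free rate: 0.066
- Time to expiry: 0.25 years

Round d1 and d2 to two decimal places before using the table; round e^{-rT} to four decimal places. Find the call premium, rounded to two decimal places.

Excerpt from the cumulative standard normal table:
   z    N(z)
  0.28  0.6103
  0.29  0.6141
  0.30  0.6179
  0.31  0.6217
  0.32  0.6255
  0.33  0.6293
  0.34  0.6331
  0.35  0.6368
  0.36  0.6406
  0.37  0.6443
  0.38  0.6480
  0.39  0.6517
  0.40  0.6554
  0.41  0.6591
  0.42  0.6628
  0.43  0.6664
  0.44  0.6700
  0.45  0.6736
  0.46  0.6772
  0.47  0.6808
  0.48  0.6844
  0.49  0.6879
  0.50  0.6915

20.18

σ√T = 0.37 × 0.5000 = 0.1850
d₁ = [ln(184/174) + (0.066 + ½·0.37²)·0.25] / (σ√T) = (0.0559 + 0.0336) / 0.1850 = 0.4837 → 0.48
d₂ = 0.4837 − 0.1850 = 0.2987 → 0.30
e^(−rT) = e^(−0.066·0.25) = 0.9836
N(d₁) = N(0.48) = 0.6844;  N(d₂) = N(0.30) = 0.6179
C = 184·0.6844 − 174·0.9836·0.6179 = 125.9296 − 105.7514 = 20.1782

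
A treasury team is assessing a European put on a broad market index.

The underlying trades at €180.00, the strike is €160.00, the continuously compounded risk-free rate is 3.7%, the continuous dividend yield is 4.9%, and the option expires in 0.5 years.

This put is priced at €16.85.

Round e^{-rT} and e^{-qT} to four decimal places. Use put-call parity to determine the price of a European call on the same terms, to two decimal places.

€35.42

e^(−qT) = e^(−0.049·0.5) = 0.9758;  e^(−rT) = e^(−0.037·0.5) = 0.9817
Put-call parity: C − P = S·e^(−qT) − K·e^(−rT) = 180·0.9758 − 160·0.9817 = 175.6440 − 157.0720 = 18.5720
C = P + (C − P) = 16.85 + (18.5720) = 35.4220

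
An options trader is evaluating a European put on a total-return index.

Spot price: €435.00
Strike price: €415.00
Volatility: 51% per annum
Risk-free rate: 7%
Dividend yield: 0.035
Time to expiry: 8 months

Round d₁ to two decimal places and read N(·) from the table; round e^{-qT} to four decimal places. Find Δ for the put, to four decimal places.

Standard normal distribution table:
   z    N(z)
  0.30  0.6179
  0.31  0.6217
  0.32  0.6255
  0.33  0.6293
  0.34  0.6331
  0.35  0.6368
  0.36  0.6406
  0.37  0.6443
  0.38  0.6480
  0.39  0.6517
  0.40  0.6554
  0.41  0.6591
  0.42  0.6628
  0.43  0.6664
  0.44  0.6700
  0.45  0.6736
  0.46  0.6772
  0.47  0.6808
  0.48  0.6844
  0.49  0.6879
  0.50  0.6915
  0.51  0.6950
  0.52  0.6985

σ√T = 0.51 × 0.8165 = 0.4164
d₁ = [ln(435/415) + (0.07 − 0.035 + 0.51²/2)·0.6667] / 0.4164 = [0.0471 + 0.1100] / 0.4164 = 0.3773 ≈ 0.38
N(d₁) = N(0.38) = 0.6480
Δ_put = exp(−qT)·(N(d₁) − 1) = 0.9769·(0.6480 − 1) = -0.3439

-0.3439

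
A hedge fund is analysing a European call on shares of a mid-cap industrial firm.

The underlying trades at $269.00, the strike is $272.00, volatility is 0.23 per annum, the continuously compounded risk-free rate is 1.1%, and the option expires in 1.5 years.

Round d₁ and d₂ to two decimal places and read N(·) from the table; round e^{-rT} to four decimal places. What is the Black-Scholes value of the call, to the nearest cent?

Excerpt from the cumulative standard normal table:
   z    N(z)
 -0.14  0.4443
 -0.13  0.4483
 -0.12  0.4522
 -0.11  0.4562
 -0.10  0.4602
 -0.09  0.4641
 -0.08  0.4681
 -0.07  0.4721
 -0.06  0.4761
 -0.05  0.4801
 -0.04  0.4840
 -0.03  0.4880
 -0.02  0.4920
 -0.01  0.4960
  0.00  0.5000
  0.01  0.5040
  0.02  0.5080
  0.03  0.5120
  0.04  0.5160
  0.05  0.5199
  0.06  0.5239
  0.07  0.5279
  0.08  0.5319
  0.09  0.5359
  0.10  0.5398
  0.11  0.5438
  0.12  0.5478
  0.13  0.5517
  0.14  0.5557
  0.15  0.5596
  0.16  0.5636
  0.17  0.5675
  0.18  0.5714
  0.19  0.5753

$30.63

T = 1.5;  σ√T = 0.2817
d₁ = [ln(269/272) + (0.011 + ½·0.23²)·1.5] / (σ√T) = (-0.0111 + 0.0562) / 0.2817 = 0.1600 ⇒ 0.16
d₂ = 0.1600 − 0.2817 = -0.1216 ⇒ -0.12
exp(−rT) = exp(−0.011·1.5) = 0.9836
C = 269·N(0.16) − 272·0.9836·N(-0.12) = 269·0.5636 − 272·0.9836·0.4522 = 151.6084 − 120.9812 = 30.6272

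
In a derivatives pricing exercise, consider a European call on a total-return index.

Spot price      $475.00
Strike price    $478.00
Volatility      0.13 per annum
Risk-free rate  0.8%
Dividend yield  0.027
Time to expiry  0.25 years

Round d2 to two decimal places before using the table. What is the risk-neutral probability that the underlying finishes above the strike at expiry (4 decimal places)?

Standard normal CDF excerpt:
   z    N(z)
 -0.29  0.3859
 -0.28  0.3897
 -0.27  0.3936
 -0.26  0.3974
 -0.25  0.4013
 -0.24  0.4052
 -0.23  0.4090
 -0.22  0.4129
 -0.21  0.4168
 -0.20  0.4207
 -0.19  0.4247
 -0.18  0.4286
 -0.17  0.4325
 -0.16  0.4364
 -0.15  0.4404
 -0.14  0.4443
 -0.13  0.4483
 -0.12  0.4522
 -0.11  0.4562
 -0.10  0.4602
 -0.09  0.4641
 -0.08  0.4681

0.4207

T = 0.25;  σ√T = 0.0650
d₁ = [ln(475/478) + (0.008 − 0.027 + ½·0.13²)·0.25] / (σ√T) = (-0.0063 − 0.0026) / 0.0650 = -0.1374 which rounds to -0.14
d₂ = -0.1374 − 0.0650 = -0.2024 which rounds to -0.20
Pr(exercise) under Q = N(d₂) = 0.4207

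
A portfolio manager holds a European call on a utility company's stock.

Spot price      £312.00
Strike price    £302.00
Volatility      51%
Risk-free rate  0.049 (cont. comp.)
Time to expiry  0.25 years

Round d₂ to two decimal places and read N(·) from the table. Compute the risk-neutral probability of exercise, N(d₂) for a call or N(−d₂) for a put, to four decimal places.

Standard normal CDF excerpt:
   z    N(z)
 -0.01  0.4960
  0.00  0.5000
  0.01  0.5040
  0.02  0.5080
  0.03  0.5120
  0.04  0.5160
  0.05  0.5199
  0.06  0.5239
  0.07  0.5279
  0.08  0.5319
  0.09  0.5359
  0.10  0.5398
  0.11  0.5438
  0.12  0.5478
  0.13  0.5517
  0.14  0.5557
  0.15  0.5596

σ√T = 0.51 × 0.5000 = 0.2550
d₁ = [ln(312/302) + (0.049 + ½·0.51²)·0.25] / (σ√T) = (0.0326 + 0.0448) / 0.2550 = 0.3033 → 0.30
d₂ = 0.3033 − 0.2550 = 0.0483 → 0.05
Risk-neutral Pr[S_T > K] = N(d₂) = N(0.05) = 0.5199

0.5199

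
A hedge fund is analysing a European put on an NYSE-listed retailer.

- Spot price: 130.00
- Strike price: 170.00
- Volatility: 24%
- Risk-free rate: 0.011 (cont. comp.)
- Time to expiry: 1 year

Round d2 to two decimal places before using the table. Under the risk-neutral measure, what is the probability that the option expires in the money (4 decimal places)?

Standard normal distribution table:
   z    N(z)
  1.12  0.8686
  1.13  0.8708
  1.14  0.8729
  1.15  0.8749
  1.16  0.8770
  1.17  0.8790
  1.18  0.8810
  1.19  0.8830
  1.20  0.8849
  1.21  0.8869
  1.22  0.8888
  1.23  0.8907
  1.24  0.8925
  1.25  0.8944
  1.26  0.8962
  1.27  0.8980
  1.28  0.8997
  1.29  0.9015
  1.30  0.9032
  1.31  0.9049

0.8830

T = 1;  σ√T = 0.2400
ln(S/K) + (r + σ²/2)T = ln(130/170) + (0.011 + 0.24²/2)·1 = -0.2683 + 0.0398 = -0.2285
d₁ = -0.2285 / 0.2400 = -0.9519 ≈ -0.95
d₂ = d₁ − σ√T = -0.9519 − 0.2400 = -1.1919 ≈ -1.19
Pr(exercise) under Q = N(−d₂) = N(1.19) = 0.8830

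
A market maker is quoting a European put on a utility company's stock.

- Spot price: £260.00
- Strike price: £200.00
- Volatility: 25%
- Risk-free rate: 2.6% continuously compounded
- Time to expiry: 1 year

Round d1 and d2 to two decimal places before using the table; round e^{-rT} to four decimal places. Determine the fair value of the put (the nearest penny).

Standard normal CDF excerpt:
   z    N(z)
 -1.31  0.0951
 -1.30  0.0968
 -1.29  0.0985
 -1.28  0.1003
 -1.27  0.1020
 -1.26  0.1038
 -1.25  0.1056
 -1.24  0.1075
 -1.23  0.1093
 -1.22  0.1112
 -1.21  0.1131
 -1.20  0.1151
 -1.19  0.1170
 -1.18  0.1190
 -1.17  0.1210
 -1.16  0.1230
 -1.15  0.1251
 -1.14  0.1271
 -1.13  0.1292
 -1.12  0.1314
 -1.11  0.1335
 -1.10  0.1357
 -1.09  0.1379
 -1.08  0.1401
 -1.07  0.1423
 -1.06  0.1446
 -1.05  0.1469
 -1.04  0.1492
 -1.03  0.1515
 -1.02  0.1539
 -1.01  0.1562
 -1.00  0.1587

T = 1;  σ√T = 0.2500
d₁ = [ln(260/200) + (0.026 + 0.25²/2)·1] / 0.2500 = [0.2624 + 0.0572] / 0.2500 = 1.2785 ≈ 1.28
d₂ = d₁ − σ√T = 1.2785 − 0.2500 = 1.0285 ≈ 1.03
exp(−rT) = exp(−0.026·1) = 0.9743
P = 200·0.9743·N(-1.03) − 260·N(-1.28) = 200·0.9743·0.1515 − 260·0.1003 = 29.5213 − 26.0780 = 3.4433

£3.44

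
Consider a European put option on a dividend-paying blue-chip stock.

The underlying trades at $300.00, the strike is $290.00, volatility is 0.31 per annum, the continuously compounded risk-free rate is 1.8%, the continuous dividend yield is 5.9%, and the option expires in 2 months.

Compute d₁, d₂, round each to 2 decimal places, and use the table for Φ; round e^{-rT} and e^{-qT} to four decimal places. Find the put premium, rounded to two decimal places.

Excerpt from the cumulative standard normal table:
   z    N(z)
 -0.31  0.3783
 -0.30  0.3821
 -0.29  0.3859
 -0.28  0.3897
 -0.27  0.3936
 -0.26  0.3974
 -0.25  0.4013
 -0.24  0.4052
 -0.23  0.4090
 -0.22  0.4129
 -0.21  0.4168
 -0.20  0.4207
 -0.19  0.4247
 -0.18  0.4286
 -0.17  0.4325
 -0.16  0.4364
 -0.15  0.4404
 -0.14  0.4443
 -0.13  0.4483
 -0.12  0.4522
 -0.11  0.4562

$11.57

σ√T = 0.31·√0.1667 = 0.1266
d₁ = [ln(300/290) + (0.018 − 0.059 + ½·0.31²)·0.1667] / (σ√T) = (0.0339 + 0.0012) / 0.1266 = 0.2772 → 0.28
d₂ = 0.2772 − 0.1266 = 0.1506 → 0.15
e^(−qT) = e^(−0.059·0.1667) = 0.9902;  e^(−rT) = e^(−0.018·0.1667) = 0.9970
N(−d₂) = N(-0.15) = 0.4404;  N(−d₁) = N(-0.28) = 0.3897
P = 290·0.9970·0.4404 − 300·0.9902·0.3897 = 127.3329 − 115.7643 = 11.5686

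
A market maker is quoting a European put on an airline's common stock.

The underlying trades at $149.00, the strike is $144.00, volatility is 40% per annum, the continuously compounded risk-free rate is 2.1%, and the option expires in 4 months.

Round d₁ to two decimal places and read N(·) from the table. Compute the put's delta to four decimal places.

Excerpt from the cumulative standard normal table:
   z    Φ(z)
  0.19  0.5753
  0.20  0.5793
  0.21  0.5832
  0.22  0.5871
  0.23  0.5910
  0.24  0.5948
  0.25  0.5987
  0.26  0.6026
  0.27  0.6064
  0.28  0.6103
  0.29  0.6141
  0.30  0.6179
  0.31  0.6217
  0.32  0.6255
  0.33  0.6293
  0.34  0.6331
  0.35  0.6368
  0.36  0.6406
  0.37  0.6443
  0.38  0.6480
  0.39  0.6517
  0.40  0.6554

σ√T = 0.4 × 0.5774 = 0.2309
d₁ = [ln(149/144) + (0.021 + 0.4²/2)·0.3333] / 0.2309 = [0.0341 + 0.0337] / 0.2309 = 0.2936 ≈ 0.29
N(d₁) = N(0.29) = 0.6141
Δ_put = N(d₁) − 1 = 0.6141 − 1 = -0.3859

-0.3859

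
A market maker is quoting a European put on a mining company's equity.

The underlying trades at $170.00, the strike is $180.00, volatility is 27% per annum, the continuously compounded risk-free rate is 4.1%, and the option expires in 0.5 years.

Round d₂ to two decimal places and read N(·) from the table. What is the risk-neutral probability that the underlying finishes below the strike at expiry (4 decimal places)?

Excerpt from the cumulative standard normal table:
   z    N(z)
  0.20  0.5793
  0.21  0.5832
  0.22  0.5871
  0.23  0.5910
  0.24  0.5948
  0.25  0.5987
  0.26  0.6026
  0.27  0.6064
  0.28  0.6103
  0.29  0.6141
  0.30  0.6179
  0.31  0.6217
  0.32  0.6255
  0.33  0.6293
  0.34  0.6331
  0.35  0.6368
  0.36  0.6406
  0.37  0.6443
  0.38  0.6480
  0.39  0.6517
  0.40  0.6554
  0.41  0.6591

σ√T = 0.27 × 0.7071 = 0.1909
d₁ = [ln(170/180) + (0.041 + ½·0.27²)·0.5] / (σ√T) = (-0.0572 + 0.0387) / 0.1909 = -0.0966 which rounds to -0.10
d₂ = -0.0966 − 0.1909 = -0.2875 which rounds to -0.29
Pr(exercise) under Q = N(−d₂) = N(0.29) = 0.6141

0.6141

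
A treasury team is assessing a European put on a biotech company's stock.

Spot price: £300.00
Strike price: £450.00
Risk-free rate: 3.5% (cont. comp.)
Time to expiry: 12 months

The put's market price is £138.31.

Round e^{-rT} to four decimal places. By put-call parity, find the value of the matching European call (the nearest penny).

£3.79

e^(−rT) = e^(−0.035·1) = 0.9656
Put-call parity: C − P = S − K·e^(−rT) = 300 − 450·0.9656 = 300 − 434.5200 = -134.5200
C = P + (C − P) = 138.31 + (-134.5200) = 3.7900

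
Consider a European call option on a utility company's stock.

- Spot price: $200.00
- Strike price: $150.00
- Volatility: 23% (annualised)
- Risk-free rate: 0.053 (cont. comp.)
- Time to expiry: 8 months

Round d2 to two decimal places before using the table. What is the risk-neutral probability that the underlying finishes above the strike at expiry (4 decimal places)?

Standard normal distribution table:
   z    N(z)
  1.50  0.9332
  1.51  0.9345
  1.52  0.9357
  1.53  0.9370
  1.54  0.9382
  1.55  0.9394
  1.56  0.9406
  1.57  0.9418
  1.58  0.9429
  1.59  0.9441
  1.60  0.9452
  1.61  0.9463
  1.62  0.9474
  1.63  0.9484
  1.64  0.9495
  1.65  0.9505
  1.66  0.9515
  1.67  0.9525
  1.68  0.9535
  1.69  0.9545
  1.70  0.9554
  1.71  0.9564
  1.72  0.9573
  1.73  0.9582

0.9484

σ√T = 0.23 × 0.8165 = 0.1878
d₁ = [ln(200/150) + (0.053 + 0.23²/2)·0.6667] / 0.1878 = [0.2877 + 0.0530] / 0.1878 = 1.8139 → 1.81
d₂ = d₁ − σ√T = 1.8139 − 0.1878 = 1.6262 → 1.63
Pr(exercise) under Q = N(d₂) = 0.9484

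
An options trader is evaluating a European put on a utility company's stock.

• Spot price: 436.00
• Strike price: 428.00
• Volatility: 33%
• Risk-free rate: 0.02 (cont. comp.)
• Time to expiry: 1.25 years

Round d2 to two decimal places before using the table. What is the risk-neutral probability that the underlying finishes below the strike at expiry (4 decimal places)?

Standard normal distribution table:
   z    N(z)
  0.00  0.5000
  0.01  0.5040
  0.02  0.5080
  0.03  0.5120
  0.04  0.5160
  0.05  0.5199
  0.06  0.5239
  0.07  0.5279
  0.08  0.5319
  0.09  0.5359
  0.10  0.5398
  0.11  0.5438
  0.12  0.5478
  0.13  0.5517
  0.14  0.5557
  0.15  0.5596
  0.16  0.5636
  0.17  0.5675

0.5279

T = 1.25;  σ√T = 0.3690
d₁ = [ln(436/428) + (0.02 + 0.33²/2)·1.25] / 0.3690 = [0.0185 + 0.0931] / 0.3690 = 0.3024 ⇒ 0.30
d₂ = d₁ − σ√T = 0.3024 − 0.3690 = -0.0665 ⇒ -0.07
Risk-neutral Pr[S_T < K] = N(−d₂) = N(0.07) = 0.5279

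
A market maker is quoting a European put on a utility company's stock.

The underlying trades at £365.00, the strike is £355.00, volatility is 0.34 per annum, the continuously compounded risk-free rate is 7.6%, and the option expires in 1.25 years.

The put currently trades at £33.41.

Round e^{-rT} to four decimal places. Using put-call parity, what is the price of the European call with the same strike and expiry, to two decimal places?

e^(−rT) = e^(−0.076·1.25) = 0.9094
Put-call parity: C − P = S − K·e^(−rT) = 365 − 355·0.9094 = 365 − 322.8370 = 42.1630
C = P + (C − P) = 33.41 + (42.1630) = 75.5730

£75.57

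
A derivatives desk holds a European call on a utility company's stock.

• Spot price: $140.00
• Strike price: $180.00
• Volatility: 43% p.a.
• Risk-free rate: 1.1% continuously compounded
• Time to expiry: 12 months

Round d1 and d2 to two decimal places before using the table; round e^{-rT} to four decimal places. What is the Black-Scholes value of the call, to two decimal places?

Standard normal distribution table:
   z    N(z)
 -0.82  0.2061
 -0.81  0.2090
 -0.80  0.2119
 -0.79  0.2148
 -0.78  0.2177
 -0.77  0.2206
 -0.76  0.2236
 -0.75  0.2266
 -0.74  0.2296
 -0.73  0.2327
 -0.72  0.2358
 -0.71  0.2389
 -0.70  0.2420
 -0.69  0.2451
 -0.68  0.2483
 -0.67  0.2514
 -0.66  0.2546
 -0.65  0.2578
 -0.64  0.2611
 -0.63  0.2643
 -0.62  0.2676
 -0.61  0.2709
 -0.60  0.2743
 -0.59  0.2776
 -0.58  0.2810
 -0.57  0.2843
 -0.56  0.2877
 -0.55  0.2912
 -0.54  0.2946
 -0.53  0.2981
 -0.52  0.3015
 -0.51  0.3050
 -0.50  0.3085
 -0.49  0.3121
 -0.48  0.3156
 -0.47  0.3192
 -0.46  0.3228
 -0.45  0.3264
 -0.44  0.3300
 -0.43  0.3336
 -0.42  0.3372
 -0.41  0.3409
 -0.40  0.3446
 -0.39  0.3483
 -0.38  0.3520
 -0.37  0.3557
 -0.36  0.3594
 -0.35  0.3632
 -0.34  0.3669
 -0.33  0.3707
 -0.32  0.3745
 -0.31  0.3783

σ√T = 0.43·√1 = 0.4300
ln(S/K) + (r + σ²/2)T = ln(140/180) + (0.011 + 0.43²/2)·1 = -0.2513 + 0.1034 = -0.1479
d₁ = -0.1479 / 0.4300 = -0.3439 → -0.34
d₂ = d₁ − σ√T = -0.3439 − 0.4300 = -0.7739 → -0.77
exp(−rT) = exp(−0.011·1) = 0.9891
N(d₁) = N(-0.34) = 0.3669;  N(d₂) = N(-0.77) = 0.2206
C = 140·0.3669 − 180·0.9891·0.2206 = 51.3660 − 39.2752 = 12.0908

$12.09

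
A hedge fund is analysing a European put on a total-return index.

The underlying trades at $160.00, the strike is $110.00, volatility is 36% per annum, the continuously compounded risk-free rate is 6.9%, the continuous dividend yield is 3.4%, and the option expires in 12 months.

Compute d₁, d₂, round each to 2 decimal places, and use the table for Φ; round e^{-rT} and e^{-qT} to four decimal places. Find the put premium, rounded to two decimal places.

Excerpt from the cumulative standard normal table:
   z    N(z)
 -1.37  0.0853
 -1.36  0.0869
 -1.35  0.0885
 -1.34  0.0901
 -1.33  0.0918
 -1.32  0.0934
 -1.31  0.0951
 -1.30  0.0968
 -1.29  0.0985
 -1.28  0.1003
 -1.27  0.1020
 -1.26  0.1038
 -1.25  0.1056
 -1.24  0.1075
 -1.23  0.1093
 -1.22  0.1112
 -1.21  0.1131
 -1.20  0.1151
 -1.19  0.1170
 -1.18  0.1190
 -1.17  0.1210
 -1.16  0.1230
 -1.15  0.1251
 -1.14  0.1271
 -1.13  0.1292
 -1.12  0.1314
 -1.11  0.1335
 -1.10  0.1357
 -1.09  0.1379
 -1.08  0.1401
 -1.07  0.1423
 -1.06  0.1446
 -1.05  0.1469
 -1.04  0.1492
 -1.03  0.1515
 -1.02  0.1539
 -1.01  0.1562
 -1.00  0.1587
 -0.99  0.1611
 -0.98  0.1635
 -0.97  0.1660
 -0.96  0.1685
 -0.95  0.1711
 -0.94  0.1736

$2.85

σ√T = 0.36·√1 = 0.3600
d₁ = [ln(160/110) + (0.069 − 0.034 + 0.36²/2)·1] / 0.3600 = [0.3747 + 0.0998] / 0.3600 = 1.3180 ⇒ 1.32
d₂ = d₁ − σ√T = 1.3180 − 0.3600 = 0.9580 ⇒ 0.96
e^(−qT) = e^(−0.034·1) = 0.9666;  e^(−rT) = e^(−0.069·1) = 0.9333
P = 110·0.9333·N(-0.96) − 160·0.9666·N(-1.32) = 110·0.9333·0.1685 − 160·0.9666·0.0934 = 17.2987 − 14.4449 = 2.8538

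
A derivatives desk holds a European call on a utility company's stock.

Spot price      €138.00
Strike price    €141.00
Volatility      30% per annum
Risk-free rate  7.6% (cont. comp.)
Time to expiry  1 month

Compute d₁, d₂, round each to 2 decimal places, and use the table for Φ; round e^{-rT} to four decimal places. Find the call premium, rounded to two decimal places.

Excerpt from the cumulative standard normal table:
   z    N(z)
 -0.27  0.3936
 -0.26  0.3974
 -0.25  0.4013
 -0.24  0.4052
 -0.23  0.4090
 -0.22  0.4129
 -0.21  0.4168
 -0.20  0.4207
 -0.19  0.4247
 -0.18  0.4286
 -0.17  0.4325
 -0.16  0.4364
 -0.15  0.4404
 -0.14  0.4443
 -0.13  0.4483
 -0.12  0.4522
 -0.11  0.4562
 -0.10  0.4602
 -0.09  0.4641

€4.01

σ√T = 0.3 × 0.2887 = 0.0866
d₁ = [ln(138/141) + (0.076 + 0.3²/2)·0.08333] / 0.0866 = [-0.0215 + 0.0101] / 0.0866 = -0.1319 → -0.13
d₂ = d₁ − σ√T = -0.1319 − 0.0866 = -0.2185 → -0.22
e^(−rT) = e^(−0.076·0.08333) = 0.9937
N(d₁) = N(-0.13) = 0.4483;  N(d₂) = N(-0.22) = 0.4129
C = 138·0.4483 − 141·0.9937·0.4129 = 61.8654 − 57.8521 = 4.0133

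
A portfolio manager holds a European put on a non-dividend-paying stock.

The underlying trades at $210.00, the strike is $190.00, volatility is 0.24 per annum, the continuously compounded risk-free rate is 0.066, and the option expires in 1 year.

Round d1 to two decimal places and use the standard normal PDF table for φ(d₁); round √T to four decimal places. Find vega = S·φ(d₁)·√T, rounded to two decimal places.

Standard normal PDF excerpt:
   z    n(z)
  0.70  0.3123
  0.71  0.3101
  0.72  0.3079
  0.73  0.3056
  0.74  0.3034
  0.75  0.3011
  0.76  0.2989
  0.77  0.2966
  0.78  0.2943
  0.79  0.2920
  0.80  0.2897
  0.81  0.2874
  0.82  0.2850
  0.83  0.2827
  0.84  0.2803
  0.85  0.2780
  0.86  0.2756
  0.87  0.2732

σ√T = 0.24 × 1.0000 = 0.2400
ln(S/K) + (r + σ²/2)T = ln(210/190) + (0.066 + 0.24²/2)·1 = 0.1001 + 0.0948 = 0.1949
d₁ = 0.1949 / 0.2400 = 0.8120 ≈ 0.81
√T = √1 = 1.0000
φ(d₁) = φ(0.81) = 0.2874
vega = S·φ(d₁)·√T = 210·0.2874·1.0000 = 60.3540

60.35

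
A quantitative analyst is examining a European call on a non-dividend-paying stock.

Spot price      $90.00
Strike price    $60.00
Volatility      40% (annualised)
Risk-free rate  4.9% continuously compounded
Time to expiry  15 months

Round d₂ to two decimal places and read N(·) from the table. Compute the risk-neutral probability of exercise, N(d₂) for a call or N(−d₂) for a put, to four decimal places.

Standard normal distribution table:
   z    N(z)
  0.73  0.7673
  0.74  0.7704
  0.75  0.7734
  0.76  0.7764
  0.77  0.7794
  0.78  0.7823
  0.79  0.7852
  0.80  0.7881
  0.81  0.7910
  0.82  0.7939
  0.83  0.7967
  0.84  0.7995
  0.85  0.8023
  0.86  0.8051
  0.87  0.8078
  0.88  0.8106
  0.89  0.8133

σ√T = 0.4·√1.25 = 0.4472
d₁ = [ln(90/60) + (0.049 + ½·0.4²)·1.25] / (σ√T) = (0.4055 + 0.1613) / 0.4472 = 1.2672 which rounds to 1.27
d₂ = 1.2672 − 0.4472 = 0.8200 which rounds to 0.82
Pr(exercise) under Q = N(d₂) = 0.7939

0.7939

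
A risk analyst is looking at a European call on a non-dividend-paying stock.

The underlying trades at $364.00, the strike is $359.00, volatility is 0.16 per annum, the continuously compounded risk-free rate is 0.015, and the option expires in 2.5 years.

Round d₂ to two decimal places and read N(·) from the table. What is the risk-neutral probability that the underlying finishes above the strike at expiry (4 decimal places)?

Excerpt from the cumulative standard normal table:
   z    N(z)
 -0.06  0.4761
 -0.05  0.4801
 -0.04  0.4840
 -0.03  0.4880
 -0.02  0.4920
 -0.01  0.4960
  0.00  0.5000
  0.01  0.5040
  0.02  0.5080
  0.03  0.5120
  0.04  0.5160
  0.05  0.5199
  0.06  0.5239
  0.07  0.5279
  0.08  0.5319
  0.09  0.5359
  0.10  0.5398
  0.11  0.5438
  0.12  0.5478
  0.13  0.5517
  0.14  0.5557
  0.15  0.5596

0.5319

T = 2.5;  σ√T = 0.2530
d₁ = [ln(364/359) + (0.015 + 0.16²/2)·2.5] / 0.2530 = [0.0138 + 0.0695] / 0.2530 = 0.3294 → 0.33
d₂ = d₁ − σ√T = 0.3294 − 0.2530 = 0.0764 → 0.08
Pr(exercise) under Q = N(d₂) = 0.5319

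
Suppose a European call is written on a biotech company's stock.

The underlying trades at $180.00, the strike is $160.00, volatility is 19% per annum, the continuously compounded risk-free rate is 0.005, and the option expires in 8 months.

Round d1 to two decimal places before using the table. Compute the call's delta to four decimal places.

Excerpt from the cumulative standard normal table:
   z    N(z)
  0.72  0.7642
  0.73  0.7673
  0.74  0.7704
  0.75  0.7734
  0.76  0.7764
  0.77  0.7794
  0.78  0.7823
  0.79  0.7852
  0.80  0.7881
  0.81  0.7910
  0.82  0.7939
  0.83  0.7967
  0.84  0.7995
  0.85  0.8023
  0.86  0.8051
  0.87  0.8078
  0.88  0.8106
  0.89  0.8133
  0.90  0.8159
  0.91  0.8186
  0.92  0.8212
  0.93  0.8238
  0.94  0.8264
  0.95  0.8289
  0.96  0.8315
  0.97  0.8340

T = 0.6667;  σ√T = 0.1551
d₁ = [ln(180/160) + (0.005 + 0.19²/2)·0.6667] / 0.1551 = [0.1178 + 0.0154] / 0.1551 = 0.8583 → 0.86
N(d₁) = N(0.86) = 0.8051
Δ_call = N(d₁) = 0.8051

0.8051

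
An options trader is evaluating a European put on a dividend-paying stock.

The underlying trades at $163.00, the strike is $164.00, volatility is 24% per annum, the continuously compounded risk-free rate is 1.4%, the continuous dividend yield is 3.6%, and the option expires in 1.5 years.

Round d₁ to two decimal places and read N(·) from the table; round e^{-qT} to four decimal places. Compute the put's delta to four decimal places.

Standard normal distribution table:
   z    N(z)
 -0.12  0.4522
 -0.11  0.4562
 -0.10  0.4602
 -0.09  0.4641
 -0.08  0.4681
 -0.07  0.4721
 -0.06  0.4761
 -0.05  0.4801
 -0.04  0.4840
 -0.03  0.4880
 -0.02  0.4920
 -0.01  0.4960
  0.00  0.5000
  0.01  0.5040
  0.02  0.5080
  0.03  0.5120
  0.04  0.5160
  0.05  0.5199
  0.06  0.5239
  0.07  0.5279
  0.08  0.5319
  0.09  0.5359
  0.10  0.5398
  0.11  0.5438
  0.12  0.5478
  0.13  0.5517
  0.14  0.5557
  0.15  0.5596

-0.4699

T = 1.5;  σ√T = 0.2939
d₁ = [ln(163/164) + (0.014 − 0.036 + ½·0.24²)·1.5] / (σ√T) = (-0.0061 + 0.0102) / 0.2939 = 0.0139 ⇒ 0.01
N(d₁) = N(0.01) = 0.5040
Δ_put = exp(−qT)·(N(d₁) − 1) = 0.9474·(0.5040 − 1) = -0.4699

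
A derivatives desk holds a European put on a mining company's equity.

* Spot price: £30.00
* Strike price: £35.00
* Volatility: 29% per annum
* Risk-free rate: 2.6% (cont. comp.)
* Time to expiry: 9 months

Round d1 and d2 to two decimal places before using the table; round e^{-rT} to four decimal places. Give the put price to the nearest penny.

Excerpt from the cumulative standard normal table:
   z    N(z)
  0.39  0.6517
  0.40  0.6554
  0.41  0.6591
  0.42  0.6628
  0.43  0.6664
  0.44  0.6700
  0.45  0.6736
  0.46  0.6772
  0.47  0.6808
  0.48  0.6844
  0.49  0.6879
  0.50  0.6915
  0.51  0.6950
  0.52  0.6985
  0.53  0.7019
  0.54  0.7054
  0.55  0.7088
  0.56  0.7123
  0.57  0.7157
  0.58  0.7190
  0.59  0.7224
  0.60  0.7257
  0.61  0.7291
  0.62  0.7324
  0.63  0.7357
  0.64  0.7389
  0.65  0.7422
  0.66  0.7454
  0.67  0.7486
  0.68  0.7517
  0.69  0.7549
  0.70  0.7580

£5.81

T = 0.75;  σ√T = 0.2511
d₁ = [ln(30/35) + (0.026 + 0.29²/2)·0.75] / 0.2511 = [-0.1542 + 0.0510] / 0.2511 = -0.4106 ⇒ -0.41
d₂ = d₁ − σ√T = -0.4106 − 0.2511 = -0.6617 ⇒ -0.66
exp(−rT) = exp(−0.026·0.75) = 0.9807
N(−d₂) = N(0.66) = 0.7454;  N(−d₁) = N(0.41) = 0.6591
P = 35·0.9807·0.7454 − 30·0.6591 = 25.5855 − 19.7730 = 5.8125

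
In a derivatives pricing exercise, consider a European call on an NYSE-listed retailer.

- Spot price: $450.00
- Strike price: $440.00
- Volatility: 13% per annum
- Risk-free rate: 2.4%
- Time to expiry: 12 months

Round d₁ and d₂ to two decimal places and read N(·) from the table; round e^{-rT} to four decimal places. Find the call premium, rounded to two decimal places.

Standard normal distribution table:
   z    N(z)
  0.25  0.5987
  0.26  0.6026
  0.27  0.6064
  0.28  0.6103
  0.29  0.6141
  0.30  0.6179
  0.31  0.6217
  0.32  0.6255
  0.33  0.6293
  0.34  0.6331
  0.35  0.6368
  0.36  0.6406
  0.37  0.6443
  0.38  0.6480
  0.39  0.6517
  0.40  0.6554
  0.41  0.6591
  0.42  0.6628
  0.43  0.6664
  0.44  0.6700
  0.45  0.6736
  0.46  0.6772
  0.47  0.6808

$34.46

T = 1;  σ√T = 0.1300
ln(S/K) + (r + σ²/2)T = ln(450/440) + (0.024 + 0.13²/2)·1 = 0.0225 + 0.0324 = 0.0549
d₁ = 0.0549 / 0.1300 = 0.4225 → 0.42
d₂ = d₁ − σ√T = 0.4225 − 0.1300 = 0.2925 → 0.29
e^(−rT) = e^(−0.024·1) = 0.9763
C = 450·N(0.42) − 440·0.9763·N(0.29) = 450·0.6628 − 440·0.9763·0.6141 = 298.2600 − 263.8002 = 34.4598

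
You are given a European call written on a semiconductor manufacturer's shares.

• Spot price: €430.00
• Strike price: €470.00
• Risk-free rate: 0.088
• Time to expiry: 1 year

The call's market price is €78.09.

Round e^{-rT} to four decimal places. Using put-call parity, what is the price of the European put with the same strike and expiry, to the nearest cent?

€78.52

e^(−rT) = e^(−0.088·1) = 0.9158
Put-call parity: C − P = S − K·e^(−rT) = 430 − 470·0.9158 = 430 − 430.4260 = -0.4260
P = C − (C − P) = 78.09 − (-0.4260) = 78.5160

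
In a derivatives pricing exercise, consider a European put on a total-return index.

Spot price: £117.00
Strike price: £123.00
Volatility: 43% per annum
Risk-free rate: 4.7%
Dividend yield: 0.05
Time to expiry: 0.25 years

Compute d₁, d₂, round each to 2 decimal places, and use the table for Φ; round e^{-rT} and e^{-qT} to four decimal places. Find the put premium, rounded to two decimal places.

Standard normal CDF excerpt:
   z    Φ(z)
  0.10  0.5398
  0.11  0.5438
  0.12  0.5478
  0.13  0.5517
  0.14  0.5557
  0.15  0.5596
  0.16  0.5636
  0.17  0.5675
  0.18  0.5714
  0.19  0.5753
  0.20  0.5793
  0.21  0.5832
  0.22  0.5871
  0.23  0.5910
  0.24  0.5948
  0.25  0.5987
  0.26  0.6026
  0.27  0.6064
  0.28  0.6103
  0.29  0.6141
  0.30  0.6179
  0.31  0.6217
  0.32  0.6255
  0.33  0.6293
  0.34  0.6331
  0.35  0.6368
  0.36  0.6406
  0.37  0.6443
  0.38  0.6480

£13.21

T = 0.25;  σ√T = 0.2150
d₁ = [ln(117/123) + (0.047 − 0.05 + 0.43²/2)·0.25] / 0.2150 = [-0.0500 + 0.0224] / 0.2150 = -0.1286 ≈ -0.13
d₂ = d₁ − σ√T = -0.1286 − 0.2150 = -0.3436 ≈ -0.34
exp(−qT) = exp(−0.05·0.25) = 0.9876;  exp(−rT) = exp(−0.047·0.25) = 0.9883
N(−d₂) = N(0.34) = 0.6331;  N(−d₁) = N(0.13) = 0.5517
P = 123·0.9883·0.6331 − 117·0.9876·0.5517 = 76.9602 − 63.7485 = 13.2117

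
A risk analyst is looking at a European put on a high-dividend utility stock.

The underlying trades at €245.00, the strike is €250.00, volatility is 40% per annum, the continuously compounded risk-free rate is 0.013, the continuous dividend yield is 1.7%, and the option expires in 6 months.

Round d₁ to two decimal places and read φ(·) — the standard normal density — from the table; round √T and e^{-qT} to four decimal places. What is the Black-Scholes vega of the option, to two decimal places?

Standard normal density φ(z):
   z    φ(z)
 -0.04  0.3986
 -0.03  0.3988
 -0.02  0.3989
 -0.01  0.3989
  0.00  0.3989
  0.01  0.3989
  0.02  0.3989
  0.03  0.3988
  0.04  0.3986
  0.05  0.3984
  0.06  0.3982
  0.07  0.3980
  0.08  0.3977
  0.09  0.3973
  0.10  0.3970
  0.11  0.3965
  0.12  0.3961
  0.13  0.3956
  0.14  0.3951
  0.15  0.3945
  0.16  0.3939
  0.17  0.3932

68.40

σ√T = 0.4·√0.5 = 0.2828
d₁ = [ln(245/250) + (0.013 − 0.017 + 0.4²/2)·0.5] / 0.2828 = [-0.0202 + 0.0380] / 0.2828 = 0.0629 ≈ 0.06
√T = √0.5 = 0.7071
φ(d₁) = φ(0.06) = 0.3982
e^(−qT) = e^(−0.017·0.5) = 0.9915
vega = S·e^(−qT)·φ(d₁)·√T = 245·0.9915·0.3982·0.7071 = 68.3976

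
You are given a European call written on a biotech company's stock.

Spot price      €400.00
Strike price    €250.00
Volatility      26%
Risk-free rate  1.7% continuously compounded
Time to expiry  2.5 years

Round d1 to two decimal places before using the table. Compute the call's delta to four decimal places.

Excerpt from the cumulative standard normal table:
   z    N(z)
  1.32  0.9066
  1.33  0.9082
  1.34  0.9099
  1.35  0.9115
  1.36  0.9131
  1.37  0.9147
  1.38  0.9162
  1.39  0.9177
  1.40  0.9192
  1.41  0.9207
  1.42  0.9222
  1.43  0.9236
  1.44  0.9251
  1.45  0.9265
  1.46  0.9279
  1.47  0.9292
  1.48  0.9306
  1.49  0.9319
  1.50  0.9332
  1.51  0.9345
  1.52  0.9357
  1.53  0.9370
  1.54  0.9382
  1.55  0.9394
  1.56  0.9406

0.9265

σ√T = 0.26·√2.5 = 0.4111
d₁ = [ln(400/250) + (0.017 + 0.26²/2)·2.5] / 0.4111 = [0.4700 + 0.1270] / 0.4111 = 1.4522 which rounds to 1.45
N(d₁) = N(1.45) = 0.9265
Δ_call = N(d₁) = 0.9265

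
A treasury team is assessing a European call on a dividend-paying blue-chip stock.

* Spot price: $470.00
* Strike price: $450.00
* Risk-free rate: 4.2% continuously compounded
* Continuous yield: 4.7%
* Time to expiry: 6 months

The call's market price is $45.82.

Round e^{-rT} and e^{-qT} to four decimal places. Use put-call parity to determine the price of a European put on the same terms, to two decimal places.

$27.36

exp(−qT) = exp(−0.047·0.5) = 0.9768;  exp(−rT) = exp(−0.042·0.5) = 0.9792
Put-call parity: C − P = S·e^(−qT) − K·e^(−rT) = 470·0.9768 − 450·0.9792 = 459.0960 − 440.6400 = 18.4560
P = C − (C − P) = 45.82 − (18.4560) = 27.3640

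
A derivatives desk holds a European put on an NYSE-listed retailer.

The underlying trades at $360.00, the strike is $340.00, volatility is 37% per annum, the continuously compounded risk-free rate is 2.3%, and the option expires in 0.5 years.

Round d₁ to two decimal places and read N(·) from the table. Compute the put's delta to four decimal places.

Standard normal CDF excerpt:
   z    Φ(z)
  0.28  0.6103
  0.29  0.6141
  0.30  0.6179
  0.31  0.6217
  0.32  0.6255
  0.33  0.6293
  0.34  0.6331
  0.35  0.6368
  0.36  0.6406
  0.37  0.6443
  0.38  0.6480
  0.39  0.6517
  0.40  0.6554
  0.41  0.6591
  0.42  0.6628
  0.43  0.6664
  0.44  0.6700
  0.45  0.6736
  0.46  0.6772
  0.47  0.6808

T = 0.5;  σ√T = 0.2616
d₁ = [ln(360/340) + (0.023 + 0.37²/2)·0.5] / 0.2616 = [0.0572 + 0.0457] / 0.2616 = 0.3932 → 0.39
N(d₁) = N(0.39) = 0.6517
Δ_put = N(d₁) − 1 = 0.6517 − 1 = -0.3483

-0.3483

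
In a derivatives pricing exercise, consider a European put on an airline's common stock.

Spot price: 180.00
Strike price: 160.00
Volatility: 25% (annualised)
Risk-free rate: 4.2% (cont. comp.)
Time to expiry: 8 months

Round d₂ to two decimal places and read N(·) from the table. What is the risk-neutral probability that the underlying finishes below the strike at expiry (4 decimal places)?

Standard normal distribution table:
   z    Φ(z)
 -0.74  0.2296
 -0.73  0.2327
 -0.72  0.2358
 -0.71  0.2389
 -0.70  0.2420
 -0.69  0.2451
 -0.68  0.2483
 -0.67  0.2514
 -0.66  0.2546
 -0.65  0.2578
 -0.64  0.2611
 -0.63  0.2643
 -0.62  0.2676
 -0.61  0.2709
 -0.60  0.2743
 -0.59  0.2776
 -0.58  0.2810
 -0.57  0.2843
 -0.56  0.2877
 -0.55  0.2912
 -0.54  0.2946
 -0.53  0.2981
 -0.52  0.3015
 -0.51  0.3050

0.2709

σ√T = 0.25·√0.6667 = 0.2041
ln(S/K) + (r + σ²/2)T = ln(180/160) + (0.042 + 0.25²/2)·0.6667 = 0.1178 + 0.0488 = 0.1666
d₁ = 0.1666 / 0.2041 = 0.8163 → 0.82
d₂ = d₁ − σ√T = 0.8163 − 0.2041 = 0.6121 → 0.61
Pr(exercise) under Q = N(−d₂) = N(-0.61) = 0.2709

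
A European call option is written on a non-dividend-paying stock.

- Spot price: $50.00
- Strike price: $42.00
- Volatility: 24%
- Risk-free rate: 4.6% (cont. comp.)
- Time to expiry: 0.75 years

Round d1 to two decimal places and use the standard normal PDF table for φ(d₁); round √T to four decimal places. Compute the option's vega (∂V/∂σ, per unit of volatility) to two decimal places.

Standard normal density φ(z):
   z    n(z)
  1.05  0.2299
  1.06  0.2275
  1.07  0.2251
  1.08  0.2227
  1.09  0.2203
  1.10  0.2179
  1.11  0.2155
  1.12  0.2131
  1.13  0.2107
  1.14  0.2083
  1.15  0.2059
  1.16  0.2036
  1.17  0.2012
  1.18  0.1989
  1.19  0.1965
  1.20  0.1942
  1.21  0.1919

σ√T = 0.24·√0.75 = 0.2078
d₁ = [ln(50/42) + (0.046 + 0.24²/2)·0.75] / 0.2078 = [0.1744 + 0.0561] / 0.2078 = 1.1088 which rounds to 1.11
√T = √0.75 = 0.8660
φ(d₁) = φ(1.11) = 0.2155
vega = S·φ(d₁)·√T = 50·0.2155·0.8660 = 9.3312

9.33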